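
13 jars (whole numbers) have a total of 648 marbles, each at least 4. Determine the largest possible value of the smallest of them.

49

The average is 648/13 < 50, so some value is ≤ 49.
Equality holds with 2 values of 49 and 11 values of 50.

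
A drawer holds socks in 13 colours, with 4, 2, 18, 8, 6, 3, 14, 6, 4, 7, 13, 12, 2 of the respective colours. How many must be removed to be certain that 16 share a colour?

In the worst case you take as many as possible of each colour without reaching 16: 4 + 2 + 15 + 8 + 6 + 3 + 14 + 6 + 4 + 7 + 13 + 12 + 2 = 96.
The next one must give 16 of some colour, so 96 + 1 = 97.

97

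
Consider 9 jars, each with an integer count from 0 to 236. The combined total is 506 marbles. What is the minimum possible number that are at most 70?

Let j be the number exceeding 70. Then the total is ≥ 71·j + 0·(9 − j) = 0 + 71j.
So 71j ≤ 506 and j ≤ 7; hence at least 9 − 7 = 2 are ≤ 70.
Exactly 2 works: 2 values at 0 and 7 at 71 total 497; raise one of the low values by 9 (still ≤ 70) to hit 506.

2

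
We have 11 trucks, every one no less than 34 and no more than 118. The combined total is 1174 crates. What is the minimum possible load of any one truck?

To make one truck as small as possible, make the other 10 as large as possible.
The other 10 can take up 10 × 118 = 1180 ≥ 1174 − 34, so one truck can sit at its floor of 34.
Achievable: one at 34 and the other 10 totalling 1140, which fits since 10 × 34 ≤ 1140 ≤ 10 × 118.

34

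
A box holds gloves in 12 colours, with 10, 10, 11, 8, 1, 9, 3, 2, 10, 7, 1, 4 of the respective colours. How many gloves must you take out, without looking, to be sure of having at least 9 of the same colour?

In the worst case you take as many as possible of each colour without reaching 9: 8 + 8 + 8 + 8 + 1 + 8 + 3 + 2 + 8 + 7 + 1 + 4 = 66.
The next one must give 9 of some colour, so 66 + 1 = 67.

67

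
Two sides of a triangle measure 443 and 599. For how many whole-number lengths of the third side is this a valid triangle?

The triangle inequality gives |443 − 599| < c < 443 + 599, i.e. 156 < c < 1042.
So c can be any integer from 157 to 1041: 885 values.

885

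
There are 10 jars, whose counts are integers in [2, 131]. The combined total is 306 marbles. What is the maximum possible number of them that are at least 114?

2

With k values at 114 or above and the rest at least 2, the sum is at least 20 + 112k.
Since the sum is 306, we need 112k ≤ 286, i.e. k ≤ 2.
k = 2 is achieved by 2 values at 114 and 8 at 2, total 244; add 62 to one value (staying below 114) to reach 306.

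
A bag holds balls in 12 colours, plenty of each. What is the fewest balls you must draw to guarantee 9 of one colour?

97

You could draw 8 of every colour without reaching 9 of any — 96 in all.
One more forces 9 of some colour, so 96 + 1 = 97.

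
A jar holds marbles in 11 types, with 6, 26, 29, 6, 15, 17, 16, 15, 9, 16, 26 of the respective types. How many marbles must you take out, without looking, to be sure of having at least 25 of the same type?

173

In the worst case you take as many as possible of each type without reaching 25: 6 + 24 + 24 + 6 + 15 + 17 + 16 + 15 + 9 + 16 + 24 = 172.
The next one must give 25 of some type, so 172 + 1 = 173.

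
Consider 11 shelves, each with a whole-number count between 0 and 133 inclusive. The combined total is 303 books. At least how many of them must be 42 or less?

4

Each value above 42 is at least 43, contributing at least 43 − 0 = 43 above the floor 0.
The sum exceeds the floor total 0 by 303, so at most ⌊303/43⌋ = 7 exceed 42, and at least 4 are ≤ 42.
Exactly 4 works: 4 values at 0 and 7 at 43 total 301; raise one of the low values by 2 (still ≤ 42) to hit 303.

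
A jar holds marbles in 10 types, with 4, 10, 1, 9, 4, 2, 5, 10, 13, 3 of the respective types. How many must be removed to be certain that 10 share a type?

56

In the worst case you take as many as possible of each type without reaching 10: 4 + 9 + 1 + 9 + 4 + 2 + 5 + 9 + 9 + 3 = 55.
The next one must give 10 of some type, so 55 + 1 = 56.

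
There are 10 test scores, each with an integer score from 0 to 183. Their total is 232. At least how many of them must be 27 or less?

2

Let j be the number exceeding 27. Then the total is ≥ 28·j + 0·(10 − j) = 0 + 28j.
So 28j ≤ 232 and j ≤ 8; hence at least 10 − 8 = 2 are ≤ 27.
Exactly 2 works: 2 values at 0 and 8 at 28 total 224; raise one of the low values by 8 (still ≤ 27) to hit 232.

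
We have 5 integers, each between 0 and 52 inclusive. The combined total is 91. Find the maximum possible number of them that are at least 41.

2

If k of the values are ≥ 41, the total is ≥ 41k + 0(5 − k).
Setting 41k + 0(5 − k) ≤ 91 gives 41k ≤ 91, so k ≤ 2.
k = 2 is achieved by 2 values at 41 and 3 at 0, total 82; add 9 to one value (staying below 41) to reach 91.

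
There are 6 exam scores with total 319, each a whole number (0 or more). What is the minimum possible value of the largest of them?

54

Some value must be at least ⌈319/6⌉ = 54, since 6 × 53 = 318 < 319.
Equality holds with 1 value of 54 and 5 values of 53.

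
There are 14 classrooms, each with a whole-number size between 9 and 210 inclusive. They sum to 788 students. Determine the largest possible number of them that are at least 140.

Suppose k of them are at least 140. Those contribute at least 140 each and the other 14 − k at least 9 each.
So the total is at least 140k + 9(14 − k) = 126 + 131k. This must be ≤ 788, giving k ≤ 5.
k = 5 is achieved by 5 values at 140 and 9 at 9, total 781; add 7 to one value (staying below 140) to reach 788.

5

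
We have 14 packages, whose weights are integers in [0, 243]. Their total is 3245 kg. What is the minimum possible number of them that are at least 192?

11

Suppose at most 14 − j of them reach 192; then j values are ≤ 191 and the rest ≤ 243.
The total is then ≤ 191·j + 243·(14 − j) = 3402 − 52j. For this to be ≥ 3245 we need j ≤ 3, so at least 14 − 3 = 11 must reach 192.
Exactly 11 works: 11 values at 243 and 3 at 191 total 3246; lower one of the high values by 1 (still ≥ 192) to hit 3245.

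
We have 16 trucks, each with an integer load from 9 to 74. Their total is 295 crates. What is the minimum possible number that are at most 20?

If only k of them are at most 20, the other 16 − k are at least 21, so the total is at least (16 − k)·21 + k·9.
This is ≤ 295, so (16 − k)·21 + 9k ≤ 295, which gives k ≥ 4.
Exactly 4 works: 4 values at 9 and 12 at 21 total 288; raise one of the low values by 7 (still ≤ 20) to hit 295.

4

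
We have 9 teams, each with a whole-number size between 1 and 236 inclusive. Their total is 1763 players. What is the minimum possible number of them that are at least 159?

5

If only k of them are at least 159, the other 9 − k are at most 158, so the total is at most k·236 + (9 − k)·158.
This must reach 1763, so k·236 + (9 − k)·158 ≥ 1763, giving k ≥ 5.
Exactly 5 works: 5 values at 236 and 4 at 158 total 1812; lower one of the high values by 49 (still ≥ 159) to hit 1763.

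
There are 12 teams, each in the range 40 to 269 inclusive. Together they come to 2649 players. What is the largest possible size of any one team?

Maximizing one value means minimizing the remaining 11.
The other 11 contribute at least 11 × 40 = 440, leaving at most 2649 − 440 = 2209.
But each team is capped at 269, so the maximum is 269.
Achievable: one at 269 and the other 11 totalling 2380, which fits since 11 × 40 ≤ 2380 ≤ 11 × 269.

269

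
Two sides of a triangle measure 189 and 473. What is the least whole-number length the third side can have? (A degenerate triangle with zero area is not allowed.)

The third side must exceed |189 − 473| = 284.
The smallest integer above 284 is 285.

285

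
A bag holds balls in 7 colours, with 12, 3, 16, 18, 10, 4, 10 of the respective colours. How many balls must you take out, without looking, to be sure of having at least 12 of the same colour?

In the worst case you take as many as possible of each colour without reaching 12: 11 + 3 + 11 + 11 + 10 + 4 + 10 = 60.
The next one must give 12 of some colour, so 60 + 1 = 61.

61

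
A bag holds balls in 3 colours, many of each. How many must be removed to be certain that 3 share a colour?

7

You could draw 2 of every colour without reaching 3 of any — 6 in all.
One more forces 3 of some colour, so 6 + 1 = 7.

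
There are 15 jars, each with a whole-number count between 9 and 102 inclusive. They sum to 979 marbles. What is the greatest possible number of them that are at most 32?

Suppose k of them are at most 32. Those contribute at most 32 each and the rest at most 102 each.
So the total is at most 32k + 102(15 − k) = 1530 − 70k. This must still be ≥ 979, so k ≤ 7.
k = 7 is achieved by 7 values at 32 and 8 at 102, total 1040; lower one of the 102's by 61 (still > 32) to reach 979.

7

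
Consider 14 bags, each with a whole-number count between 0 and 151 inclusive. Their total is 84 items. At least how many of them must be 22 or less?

11

If only k of them are at most 22, the other 14 − k are at least 23, so the total is at least (14 − k)·23 + k·0.
This is ≤ 84, so (14 − k)·23 + 0k ≤ 84, which gives k ≥ 11.
Exactly 11 works: 11 values at 0 and 3 at 23 total 69; raise one of the low values by 15 (still ≤ 22) to hit 84.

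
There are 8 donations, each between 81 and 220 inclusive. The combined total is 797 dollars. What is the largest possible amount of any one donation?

Maximizing one value means minimizing the remaining 7.
The other 7 contribute at least 7 × 81 = 567, leaving at most 797 − 567 = 230.
But each donation is capped at 220, so the maximum is 220.
Achievable: one at 220 and the other 7 totalling 577, which fits since 7 × 81 ≤ 577 ≤ 7 × 220.

220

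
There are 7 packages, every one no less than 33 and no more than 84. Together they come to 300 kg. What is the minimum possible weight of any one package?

33

To make one package as small as possible, make the other 6 as large as possible.
The other 6 can take up 6 × 84 = 504 ≥ 300 − 33, so one package can sit at its floor of 33.
Achievable: one at 33 and the other 6 totalling 267, which fits since 6 × 33 ≤ 267 ≤ 6 × 84.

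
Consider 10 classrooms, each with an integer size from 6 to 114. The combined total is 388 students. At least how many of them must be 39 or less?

1

If only k of them are at most 39, the other 10 − k are at least 40, so the total is at least (10 − k)·40 + k·6.
This is ≤ 388, so (10 − k)·40 + 6k ≤ 388, which gives k ≥ 1.
Exactly 1 works: 1 value at 6 and 9 at 40 total 366; raise one of the low values by 22 (still ≤ 39) to hit 388.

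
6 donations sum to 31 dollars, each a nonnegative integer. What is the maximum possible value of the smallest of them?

5

If every one of the 6 were at least 6, the total would be at least 6 × 6 = 36 > 31.
Achievable: 5 of them at 5 and 1 at 6 total 31.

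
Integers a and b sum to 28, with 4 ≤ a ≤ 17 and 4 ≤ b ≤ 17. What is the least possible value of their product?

187

For a fixed sum, ab is smallest when a and b are as far apart as possible.
The extreme feasible split is a = 11, b = 17, giving ab = 187.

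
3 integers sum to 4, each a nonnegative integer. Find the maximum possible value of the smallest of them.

If every one of the 3 were at least 2, the total would be at least 3 × 2 = 6 > 4.
Achievable: 2 of them at 1 and 1 at 2 total 4.

1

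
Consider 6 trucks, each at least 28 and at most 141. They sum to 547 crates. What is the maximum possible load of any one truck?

To make one truck as large as possible, make the other 5 as small as possible.
The other 5 contribute at least 5 × 28 = 140, leaving at most 547 − 140 = 407.
But each truck is capped at 141, so the maximum is 141.
Achievable: one at 141 and the other 5 totalling 406, which fits since 5 × 28 ≤ 406 ≤ 5 × 141.

141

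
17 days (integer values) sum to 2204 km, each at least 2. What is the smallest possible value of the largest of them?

130

Some value must be at least ⌈2204/17⌉ = 130, since 17 × 129 = 2193 < 2204.
Equality holds with 11 values of 130 and 6 values of 129.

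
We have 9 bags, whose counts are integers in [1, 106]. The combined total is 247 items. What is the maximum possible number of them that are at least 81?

2

With k values at 81 or above and the rest at least 1, the sum is at least 9 + 80k.
Since the sum is 247, we need 80k ≤ 238, i.e. k ≤ 2.
k = 2 is achieved by 2 values at 81 and 7 at 1, total 169; add 78 to one value (staying below 81) to reach 247.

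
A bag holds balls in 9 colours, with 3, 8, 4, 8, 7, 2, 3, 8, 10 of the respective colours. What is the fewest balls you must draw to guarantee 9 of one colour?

In the worst case you take as many as possible of each colour without reaching 9: 3 + 8 + 4 + 8 + 7 + 2 + 3 + 8 + 8 = 51.
The next one must give 9 of some colour, so 51 + 1 = 52.

52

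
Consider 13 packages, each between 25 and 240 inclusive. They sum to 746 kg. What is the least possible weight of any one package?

25

Minimizing one value means maximizing the remaining 12.
The other 12 can take up 12 × 240 = 2880 ≥ 746 − 25, so one package can sit at its floor of 25.
Achievable: one at 25 and the other 12 totalling 721, which fits since 12 × 25 ≤ 721 ≤ 12 × 240.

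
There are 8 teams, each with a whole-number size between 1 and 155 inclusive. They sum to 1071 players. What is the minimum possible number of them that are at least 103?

Suppose at most 8 − j of them reach 103; then j values are ≤ 102 and the rest ≤ 155.
The total is then ≤ 102·j + 155·(8 − j) = 1240 − 53j. For this to be ≥ 1071 we need j ≤ 3, so at least 8 − 3 = 5 must reach 103.
Exactly 5 works: 5 values at 155 and 3 at 102 total 1081; lower one of the high values by 10 (still ≥ 103) to hit 1071.

5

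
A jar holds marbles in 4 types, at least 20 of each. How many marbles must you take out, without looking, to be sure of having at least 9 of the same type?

You could draw 8 of every type without reaching 9 of any — 32 in all.
One more forces 9 of some type, so 32 + 1 = 33.

33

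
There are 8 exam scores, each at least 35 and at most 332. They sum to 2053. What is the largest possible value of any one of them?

Maximizing one value means minimizing the remaining 7.
The other 7 contribute at least 7 × 35 = 245, leaving at most 2053 − 245 = 1808.
But each score is capped at 332, so the maximum is 332.
Achievable: one at 332 and the other 7 totalling 1721, which fits since 7 × 35 ≤ 1721 ≤ 7 × 332.

332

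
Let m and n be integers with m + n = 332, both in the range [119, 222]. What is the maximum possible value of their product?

27556

mn = m(332 − m) is maximized when m is as near 332/2 as the bounds allow.
Taking m = 166 and n = 166 (both in [119, 222]) gives mn = 27556.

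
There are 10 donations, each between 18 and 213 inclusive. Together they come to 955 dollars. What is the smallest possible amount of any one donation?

To make one donation as small as possible, make the other 9 as large as possible.
The other 9 can take up 9 × 213 = 1917 ≥ 955 − 18, so one donation can sit at its floor of 18.
Achievable: one at 18 and the other 9 totalling 937, which fits since 9 × 18 ≤ 937 ≤ 9 × 213.

18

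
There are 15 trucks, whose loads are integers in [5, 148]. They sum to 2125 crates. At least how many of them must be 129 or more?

Suppose at most 15 − j of them reach 129; then j values are ≤ 128 and the rest ≤ 148.
The total is then ≤ 128·j + 148·(15 − j) = 2220 − 20j. For this to be ≥ 2125 we need j ≤ 4, so at least 15 − 4 = 11 must reach 129.
Exactly 11 works: 11 values at 148 and 4 at 128 total 2140; lower one of the high values by 15 (still ≥ 129) to hit 2125.

11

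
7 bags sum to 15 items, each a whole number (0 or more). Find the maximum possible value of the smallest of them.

The 7 values sum to 15, so their minimum is at most ⌊15/7⌋ = 2.
Equality holds with 6 values of 2 and 1 value of 3.

2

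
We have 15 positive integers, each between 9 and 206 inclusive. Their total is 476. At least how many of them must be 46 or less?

7

Let j be the number exceeding 46. Then the total is ≥ 47·j + 9·(15 − j) = 135 + 38j.
So 38j ≤ 341 and j ≤ 8; hence at least 15 − 8 = 7 are ≤ 46.
Exactly 7 works: 7 values at 9 and 8 at 47 total 439; raise one of the low values by 37 (still ≤ 46) to hit 476.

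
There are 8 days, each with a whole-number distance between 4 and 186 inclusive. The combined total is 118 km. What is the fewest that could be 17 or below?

2

Each value above 17 is at least 18, contributing at least 18 − 4 = 14 above the floor 4.
The sum exceeds the floor total 32 by 86, so at most ⌊86/14⌋ = 6 exceed 17, and at least 2 are ≤ 17.
Exactly 2 works: 2 values at 4 and 6 at 18 total 116; raise one of the low values by 2 (still ≤ 17) to hit 118.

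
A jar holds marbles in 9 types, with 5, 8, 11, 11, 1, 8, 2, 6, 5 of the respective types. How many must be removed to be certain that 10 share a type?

In the worst case you take as many as possible of each type without reaching 10: 5 + 8 + 9 + 9 + 1 + 8 + 2 + 6 + 5 = 53.
The next one must give 10 of some type, so 53 + 1 = 54.

54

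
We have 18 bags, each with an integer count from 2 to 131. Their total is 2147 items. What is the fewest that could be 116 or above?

Each value short of 116 is at most 115, costing at least 131 − 115 = 16 against the maximum total of 2358.
We can afford to lose at most 2358 − 2147 = 211, so at most ⌊211/16⌋ = 13 fall short, and at least 5 are ≥ 116.
Exactly 5 works: 5 values at 131 and 13 at 115 total 2150; lower one of the high values by 3 (still ≥ 116) to hit 2147.

5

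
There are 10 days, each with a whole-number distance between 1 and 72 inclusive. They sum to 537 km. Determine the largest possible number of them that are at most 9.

Suppose k of them are at most 9. Those contribute at most 9 each and the rest at most 72 each.
So the total is at most 9k + 72(10 − k) = 720 − 63k. This must still be ≥ 537, so k ≤ 2.
k = 2 is achieved by 2 values at 9 and 8 at 72, total 594; lower one of the 72's by 57 (still > 9) to reach 537.

2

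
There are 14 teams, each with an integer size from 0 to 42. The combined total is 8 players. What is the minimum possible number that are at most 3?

12

If only k of them are at most 3, the other 14 − k are at least 4, so the total is at least (14 − k)·4 + k·0.
This is ≤ 8, so (14 − k)·4 + 0k ≤ 8, which gives k ≥ 12.
Exactly 12 works: 12 values at 0 and 2 at 4 total 8.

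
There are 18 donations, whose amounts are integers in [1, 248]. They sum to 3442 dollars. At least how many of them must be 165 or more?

If only k of them are at least 165, the other 18 − k are at most 164, so the total is at most k·248 + (18 − k)·164.
This must reach 3442, so k·248 + (18 − k)·164 ≥ 3442, giving k ≥ 6.
Exactly 6 works: 6 values at 248 and 12 at 164 total 3456; lower one of the high values by 14 (still ≥ 165) to hit 3442.

6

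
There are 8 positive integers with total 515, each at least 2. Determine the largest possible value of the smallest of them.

64

If every one of the 8 were at least 65, the total would be at least 8 × 65 = 520 > 515.
Taking 5 copies of 64 and 3 copies of 65 gives exactly 515, so 64 is attained.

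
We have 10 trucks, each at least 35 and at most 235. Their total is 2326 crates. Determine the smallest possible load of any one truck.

Minimizing one value means maximizing the remaining 9.
The other 9 contribute at most 9 × 235 = 2115, leaving at least 2326 − 2115 = 211.
Since 211 ≥ 35, this is achievable: one at 211 and 9 at 235.

211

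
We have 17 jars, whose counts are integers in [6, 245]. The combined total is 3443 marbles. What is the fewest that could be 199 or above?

If only k of them are at least 199, the other 17 − k are at most 198, so the total is at most k·245 + (17 − k)·198.
This must reach 3443, so k·245 + (17 − k)·198 ≥ 3443, giving k ≥ 2.
Exactly 2 works: 2 values at 245 and 15 at 198 total 3460; lower one of the high values by 17 (still ≥ 199) to hit 3443.

2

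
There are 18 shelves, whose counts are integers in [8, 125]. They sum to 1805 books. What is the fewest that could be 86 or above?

7

If only k of them are at least 86, the other 18 − k are at most 85, so the total is at most k·125 + (18 − k)·85.
This must reach 1805, so k·125 + (18 − k)·85 ≥ 1805, giving k ≥ 7.
Exactly 7 works: 7 values at 125 and 11 at 85 total 1810; lower one of the high values by 5 (still ≥ 86) to hit 1805.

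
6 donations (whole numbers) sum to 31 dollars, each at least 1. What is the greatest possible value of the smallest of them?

The 6 values sum to 31, so their minimum is at most ⌊31/6⌋ = 5.
Taking 5 copies of 5 and 1 copy of 6 gives exactly 31, so 5 is attained.

5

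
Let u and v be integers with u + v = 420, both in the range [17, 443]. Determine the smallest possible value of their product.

6851

Since u + v is fixed, pushing one of them to its bound minimizes the product.
At the endpoint u = 17, v = 420 − 17 = 403, so uv = 17 × 403 = 6851.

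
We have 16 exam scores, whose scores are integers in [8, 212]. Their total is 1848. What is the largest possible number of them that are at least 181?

Suppose k of them are at least 181. Those contribute at least 181 each and the other 16 − k at least 8 each.
So the total is at least 181k + 8(16 − k) = 128 + 173k. This must be ≤ 1848, giving k ≤ 9.
k = 9 is achieved by 9 values at 181 and 7 at 8, total 1685; add 163 to one value (staying below 181) to reach 1848.

9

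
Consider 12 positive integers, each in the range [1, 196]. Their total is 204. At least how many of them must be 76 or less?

Let j be the number exceeding 76. Then the total is ≥ 77·j + 1·(12 − j) = 12 + 76j.
So 76j ≤ 192 and j ≤ 2; hence at least 12 − 2 = 10 are ≤ 76.
Exactly 10 works: 10 values at 1 and 2 at 77 total 164; raise one of the low values by 40 (still ≤ 76) to hit 204.

10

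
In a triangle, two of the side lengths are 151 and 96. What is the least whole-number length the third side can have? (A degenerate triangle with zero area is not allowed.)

The third side must exceed |151 − 96| = 55.
The smallest integer above 55 is 56.

56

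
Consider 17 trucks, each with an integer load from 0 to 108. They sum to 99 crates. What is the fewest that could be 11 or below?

Each value above 11 is at least 12, contributing at least 12 − 0 = 12 above the floor 0.
The sum exceeds the floor total 0 by 99, so at most ⌊99/12⌋ = 8 exceed 11, and at least 9 are ≤ 11.
Exactly 9 works: 9 values at 0 and 8 at 12 total 96; raise one of the low values by 3 (still ≤ 11) to hit 99.

9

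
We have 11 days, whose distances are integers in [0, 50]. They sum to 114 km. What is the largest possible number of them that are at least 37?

With k values at 37 or above and the rest at least 0, the sum is at least 0 + 37k.
Since the sum is 114, we need 37k ≤ 114, i.e. k ≤ 3.
k = 3 is achieved by 3 values at 37 and 8 at 0, total 111; add 3 to one value (staying below 37) to reach 114.

3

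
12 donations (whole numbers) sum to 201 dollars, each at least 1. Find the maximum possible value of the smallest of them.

16

The 12 values sum to 201, so their minimum is at most ⌊201/12⌋ = 16.
Equality holds with 3 values of 16 and 9 values of 17.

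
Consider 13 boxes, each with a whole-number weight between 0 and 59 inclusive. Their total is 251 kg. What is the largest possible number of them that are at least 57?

4

With k values at 57 or above and the rest at least 0, the sum is at least 0 + 57k.
Since the sum is 251, we need 57k ≤ 251, i.e. k ≤ 4.
k = 4 is achieved by 4 values at 57 and 9 at 0, total 228; add 23 to one value (staying below 57) to reach 251.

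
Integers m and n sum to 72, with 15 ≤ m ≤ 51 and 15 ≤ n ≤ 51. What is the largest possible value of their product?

For a fixed sum, the product mn is largest when m and n are as close as possible.
Taking m = 36 and n = 36 (both in [15, 51]) gives mn = 1296.

1296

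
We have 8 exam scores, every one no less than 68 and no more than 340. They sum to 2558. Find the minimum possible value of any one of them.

178

To make one score as small as possible, make the other 7 as large as possible.
The other 7 contribute at most 7 × 340 = 2380, leaving at least 2558 − 2380 = 178.
Since 178 ≥ 68, this is achievable: one at 178 and 7 at 340.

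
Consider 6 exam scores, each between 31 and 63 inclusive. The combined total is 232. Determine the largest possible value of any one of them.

63

Maximizing one value means minimizing the remaining 5.
The other 5 contribute at least 5 × 31 = 155, leaving at most 232 − 155 = 77.
But each score is capped at 63, so the maximum is 63.
Achievable: one at 63 and the other 5 totalling 169, which fits since 5 × 31 ≤ 169 ≤ 5 × 63.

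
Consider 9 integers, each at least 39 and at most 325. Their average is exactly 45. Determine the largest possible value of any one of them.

93

Maximizing one value means minimizing the remaining 8.
The total is 9 × 45 = 405.
The other 8 contribute at least 8 × 39 = 312, leaving at most 405 − 312 = 93.
Since 93 ≤ 325, this is achievable: one at 93 and 8 at 39.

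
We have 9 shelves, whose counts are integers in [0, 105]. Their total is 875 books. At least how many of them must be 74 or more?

If only k of them are at least 74, the other 9 − k are at most 73, so the total is at most k·105 + (9 − k)·73.
This must reach 875, so k·105 + (9 − k)·73 ≥ 875, giving k ≥ 7.
Exactly 7 works: 7 values at 105 and 2 at 73 total 881; lower one of the high values by 6 (still ≥ 74) to hit 875.

7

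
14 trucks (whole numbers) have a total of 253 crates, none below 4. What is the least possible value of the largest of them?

19

Some value must be at least ⌈253/14⌉ = 19, since 14 × 18 = 252 < 253.
Achievable: 1 of them at 19 and 13 at 18 total 253.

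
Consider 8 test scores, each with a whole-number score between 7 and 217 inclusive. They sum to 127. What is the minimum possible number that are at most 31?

6

Let j be the number exceeding 31. Then the total is ≥ 32·j + 7·(8 − j) = 56 + 25j.
So 25j ≤ 71 and j ≤ 2; hence at least 8 − 2 = 6 are ≤ 31.
Exactly 6 works: 6 values at 7 and 2 at 32 total 106; raise one of the low values by 21 (still ≤ 31) to hit 127.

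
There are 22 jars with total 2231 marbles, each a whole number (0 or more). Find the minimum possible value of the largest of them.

102

If every one of the 22 were at most 101, the total would be at most 22 × 101 = 2222 < 2231.
Taking 13 copies of 101 and 9 copies of 102 gives exactly 2231, so 102 is attained.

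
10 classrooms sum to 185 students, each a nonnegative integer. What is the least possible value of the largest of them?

19

If every one of the 10 were at most 18, the total would be at most 10 × 18 = 180 < 185.
Equality holds with 5 values of 19 and 5 values of 18.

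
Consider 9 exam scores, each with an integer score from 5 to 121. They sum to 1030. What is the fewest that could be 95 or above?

Each value short of 95 is at most 94, costing at least 121 − 94 = 27 against the maximum total of 1089.
We can afford to lose at most 1089 − 1030 = 59, so at most ⌊59/27⌋ = 2 fall short, and at least 7 are ≥ 95.
Exactly 7 works: 7 values at 121 and 2 at 94 total 1035; lower one of the high values by 5 (still ≥ 95) to hit 1030.

7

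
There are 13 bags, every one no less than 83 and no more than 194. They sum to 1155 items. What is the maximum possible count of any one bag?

159

Maximizing one value means minimizing the remaining 12.
The other 12 contribute at least 12 × 83 = 996, leaving at most 1155 − 996 = 159.
Since 159 ≤ 194, this is achievable: one at 159 and 12 at 83.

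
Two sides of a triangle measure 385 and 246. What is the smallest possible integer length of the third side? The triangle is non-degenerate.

140

The third side must exceed |385 − 246| = 139.
The smallest integer above 139 is 140.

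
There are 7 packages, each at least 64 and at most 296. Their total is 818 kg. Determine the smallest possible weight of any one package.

64

To make one package as small as possible, make the other 6 as large as possible.
The other 6 can take up 6 × 296 = 1776 ≥ 818 − 64, so one package can sit at its floor of 64.
Achievable: one at 64 and the other 6 totalling 754, which fits since 6 × 64 ≤ 754 ≤ 6 × 296.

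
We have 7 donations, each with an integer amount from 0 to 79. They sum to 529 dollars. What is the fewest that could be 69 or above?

5

If only k of them are at least 69, the other 7 − k are at most 68, so the total is at most k·79 + (7 − k)·68.
This must reach 529, so k·79 + (7 − k)·68 ≥ 529, giving k ≥ 5.
Exactly 5 works: 5 values at 79 and 2 at 68 total 531; lower one of the high values by 2 (still ≥ 69) to hit 529.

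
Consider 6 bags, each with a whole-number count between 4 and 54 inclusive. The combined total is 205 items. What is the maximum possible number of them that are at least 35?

If k of the values are ≥ 35, the total is ≥ 35k + 4(6 − k).
Setting 35k + 4(6 − k) ≤ 205 gives 31k ≤ 181, so k ≤ 5.
k = 5 is achieved by 5 values at 35 and 1 at 4, total 179; add 26 to one value (staying below 35) to reach 205.

5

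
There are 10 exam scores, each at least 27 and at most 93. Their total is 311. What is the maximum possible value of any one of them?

To make one score as large as possible, make the other 9 as small as possible.
The other 9 contribute at least 9 × 27 = 243, leaving at most 311 − 243 = 68.
Since 68 ≤ 93, this is achievable: one at 68 and 9 at 27.

68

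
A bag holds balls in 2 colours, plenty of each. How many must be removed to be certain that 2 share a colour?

You could draw 1 of every colour without reaching 2 of any — 2 in all.
One more forces 2 of some colour, so 2 + 1 = 3.

3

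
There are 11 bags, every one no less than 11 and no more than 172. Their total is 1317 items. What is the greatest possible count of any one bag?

Maximizing one value means minimizing the remaining 10.
The other 10 contribute at least 10 × 11 = 110, leaving at most 1317 − 110 = 1207.
But each bag is capped at 172, so the maximum is 172.
Achievable: one at 172 and the other 10 totalling 1145, which fits since 10 × 11 ≤ 1145 ≤ 10 × 172.

172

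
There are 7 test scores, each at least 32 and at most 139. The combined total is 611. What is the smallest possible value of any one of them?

32

Minimizing one value means maximizing the remaining 6.
The other 6 can take up 6 × 139 = 834 ≥ 611 − 32, so one score can sit at its floor of 32.
Achievable: one at 32 and the other 6 totalling 579, which fits since 6 × 32 ≤ 579 ≤ 6 × 139.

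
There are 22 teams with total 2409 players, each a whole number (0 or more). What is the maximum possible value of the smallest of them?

If every one of the 22 were at least 110, the total would be at least 22 × 110 = 2420 > 2409.
Equality holds with 11 values of 109 and 11 values of 110.

109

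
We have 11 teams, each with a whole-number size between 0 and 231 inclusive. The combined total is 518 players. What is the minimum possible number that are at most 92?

If only k of them are at most 92, the other 11 − k are at least 93, so the total is at least (11 − k)·93 + k·0.
This is ≤ 518, so (11 − k)·93 + 0k ≤ 518, which gives k ≥ 6.
Exactly 6 works: 6 values at 0 and 5 at 93 total 465; raise one of the low values by 53 (still ≤ 92) to hit 518.

6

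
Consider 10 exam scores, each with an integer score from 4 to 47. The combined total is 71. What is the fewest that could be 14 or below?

8

Let j be the number exceeding 14. Then the total is ≥ 15·j + 4·(10 − j) = 40 + 11j.
So 11j ≤ 31 and j ≤ 2; hence at least 10 − 2 = 8 are ≤ 14.
Exactly 8 works: 8 values at 4 and 2 at 15 total 62; raise one of the low values by 9 (still ≤ 14) to hit 71.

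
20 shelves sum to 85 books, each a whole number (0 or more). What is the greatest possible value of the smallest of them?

If every one of the 20 were at least 5, the total would be at least 20 × 5 = 100 > 85.
Taking 15 copies of 4 and 5 copies of 5 gives exactly 85, so 4 is attained.

4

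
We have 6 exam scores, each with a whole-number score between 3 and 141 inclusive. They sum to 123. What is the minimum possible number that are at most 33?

3

Let j be the number exceeding 33. Then the total is ≥ 34·j + 3·(6 − j) = 18 + 31j.
So 31j ≤ 105 and j ≤ 3; hence at least 6 − 3 = 3 are ≤ 33.
Exactly 3 works: 3 values at 3 and 3 at 34 total 111; raise one of the low values by 12 (still ≤ 33) to hit 123.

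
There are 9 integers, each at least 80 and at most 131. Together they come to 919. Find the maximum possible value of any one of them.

131

Maximizing one value means minimizing the remaining 8.
The other 8 contribute at least 8 × 80 = 640, leaving at most 919 − 640 = 279.
But each integer is capped at 131, so the maximum is 131.
Achievable: one at 131 and the other 8 totalling 788, which fits since 8 × 80 ≤ 788 ≤ 8 × 131.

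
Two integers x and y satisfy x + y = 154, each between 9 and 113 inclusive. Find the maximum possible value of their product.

5929

xy = x(154 − x) is maximized when x is as near 154/2 as the bounds allow.
Taking x = 77 and y = 77 (both in [9, 113]) gives xy = 5929.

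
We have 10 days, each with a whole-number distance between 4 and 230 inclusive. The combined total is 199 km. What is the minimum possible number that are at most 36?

6

Let j be the number exceeding 36. Then the total is ≥ 37·j + 4·(10 − j) = 40 + 33j.
So 33j ≤ 159 and j ≤ 4; hence at least 10 − 4 = 6 are ≤ 36.
Exactly 6 works: 6 values at 4 and 4 at 37 total 172; raise one of the low values by 27 (still ≤ 36) to hit 199.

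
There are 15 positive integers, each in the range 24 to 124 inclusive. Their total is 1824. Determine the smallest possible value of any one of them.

Minimizing one value means maximizing the remaining 14.
The other 14 contribute at most 14 × 124 = 1736, leaving at least 1824 − 1736 = 88.
Since 88 ≥ 24, this is achievable: one at 88 and 14 at 124.

88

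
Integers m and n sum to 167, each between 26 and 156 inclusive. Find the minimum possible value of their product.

3666

mn = m(167 − m) is concave in m, so over [26, 141] it is minimized at an endpoint.
The extreme feasible split is m = 26, n = 141, giving mn = 3666.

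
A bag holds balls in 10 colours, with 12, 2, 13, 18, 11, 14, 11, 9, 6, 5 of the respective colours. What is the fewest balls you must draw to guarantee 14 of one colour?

96

In the worst case you take as many as possible of each colour without reaching 14: 12 + 2 + 13 + 13 + 11 + 13 + 11 + 9 + 6 + 5 = 95.
The next one must give 14 of some colour, so 95 + 1 = 96.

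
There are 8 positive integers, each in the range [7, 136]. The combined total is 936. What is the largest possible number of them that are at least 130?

If k of the values are ≥ 130, the total is ≥ 130k + 7(8 − k).
Setting 130k + 7(8 − k) ≤ 936 gives 123k ≤ 880, so k ≤ 7.
k = 7 is achieved by 7 values at 130 and 1 at 7, total 917; add 19 to one value (staying below 130) to reach 936.

7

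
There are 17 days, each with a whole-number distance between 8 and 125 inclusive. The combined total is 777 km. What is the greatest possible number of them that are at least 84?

8

Suppose k of them are at least 84. Those contribute at least 84 each and the other 17 − k at least 8 each.
So the total is at least 84k + 8(17 − k) = 136 + 76k. This must be ≤ 777, giving k ≤ 8.
k = 8 is achieved by 8 values at 84 and 9 at 8, total 744; add 33 to one value (staying below 84) to reach 777.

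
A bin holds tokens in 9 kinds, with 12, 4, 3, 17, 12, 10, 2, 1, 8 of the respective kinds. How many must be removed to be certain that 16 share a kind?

68

In the worst case you take as many as possible of each kind without reaching 16: 12 + 4 + 3 + 15 + 12 + 10 + 2 + 1 + 8 = 67.
The next one must give 16 of some kind, so 67 + 1 = 68.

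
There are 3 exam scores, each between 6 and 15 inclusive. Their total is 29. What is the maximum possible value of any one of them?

Maximizing one value means minimizing the remaining 2.
The other 2 contribute at least 2 × 6 = 12, leaving at most 29 − 12 = 17.
But each score is capped at 15, so the maximum is 15.
Achievable: one at 15 and the other 2 totalling 14, which fits since 2 × 6 ≤ 14 ≤ 2 × 15.

15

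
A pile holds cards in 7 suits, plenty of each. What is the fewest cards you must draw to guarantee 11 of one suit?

71

You could draw 10 of every suit without reaching 11 of any — 70 in all.
One more forces 11 of some suit, so 70 + 1 = 71.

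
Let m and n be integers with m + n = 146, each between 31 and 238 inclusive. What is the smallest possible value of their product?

3565

For a fixed sum, mn is smallest when m and n are as far apart as possible.
At the endpoint m = 31, n = 146 − 31 = 115, so mn = 31 × 115 = 3565.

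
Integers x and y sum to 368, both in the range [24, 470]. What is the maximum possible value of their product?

33856

With x + y fixed, xy peaks when the two are closest together.
Taking x = 184 and y = 184 (both in [24, 470]) gives xy = 33856.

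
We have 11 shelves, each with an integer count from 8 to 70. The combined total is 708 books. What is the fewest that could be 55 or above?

8

Each value short of 55 is at most 54, costing at least 70 − 54 = 16 against the maximum total of 770.
We can afford to lose at most 770 − 708 = 62, so at most ⌊62/16⌋ = 3 fall short, and at least 8 are ≥ 55.
Exactly 8 works: 8 values at 70 and 3 at 54 total 722; lower one of the high values by 14 (still ≥ 55) to hit 708.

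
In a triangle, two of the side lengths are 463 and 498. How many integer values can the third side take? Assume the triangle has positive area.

The triangle inequality gives |463 − 498| < c < 463 + 498, i.e. 35 < c < 961.
So c can be any integer from 36 to 960: 925 values.

925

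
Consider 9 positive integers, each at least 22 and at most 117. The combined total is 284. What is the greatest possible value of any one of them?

108

Maximizing one value means minimizing the remaining 8.
The other 8 contribute at least 8 × 22 = 176, leaving at most 284 − 176 = 108.
Since 108 ≤ 117, this is achievable: one at 108 and 8 at 22.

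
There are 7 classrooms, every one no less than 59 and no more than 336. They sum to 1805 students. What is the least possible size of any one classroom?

59

To make one classroom as small as possible, make the other 6 as large as possible.
The other 6 can take up 6 × 336 = 2016 ≥ 1805 − 59, so one classroom can sit at its floor of 59.
Achievable: one at 59 and the other 6 totalling 1746, which fits since 6 × 59 ≤ 1746 ≤ 6 × 336.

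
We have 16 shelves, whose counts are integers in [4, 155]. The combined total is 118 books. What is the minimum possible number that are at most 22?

14

Each value above 22 is at least 23, contributing at least 23 − 4 = 19 above the floor 4.
The sum exceeds the floor total 64 by 54, so at most ⌊54/19⌋ = 2 exceed 22, and at least 14 are ≤ 22.
Exactly 14 works: 14 values at 4 and 2 at 23 total 102; raise one of the low values by 16 (still ≤ 22) to hit 118.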